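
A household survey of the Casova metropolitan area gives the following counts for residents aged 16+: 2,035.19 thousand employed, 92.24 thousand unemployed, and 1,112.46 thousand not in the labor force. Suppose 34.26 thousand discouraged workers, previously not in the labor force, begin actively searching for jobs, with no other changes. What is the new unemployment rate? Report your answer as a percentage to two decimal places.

New unemployment rate ≈ 5.85%.

Initially, labor force = 2,035.19 + 92.24 = 2,127.43 thousand, so u = 92.24/2,127.43 = 4.34%.
After the change, unemployed and labor force both rise by 34.26 → E = 2,035.19, U = 126.50, labor force = 2,161.69 thousand.
New unemployment rate = 126.50 / 2,161.69 = 5.85%.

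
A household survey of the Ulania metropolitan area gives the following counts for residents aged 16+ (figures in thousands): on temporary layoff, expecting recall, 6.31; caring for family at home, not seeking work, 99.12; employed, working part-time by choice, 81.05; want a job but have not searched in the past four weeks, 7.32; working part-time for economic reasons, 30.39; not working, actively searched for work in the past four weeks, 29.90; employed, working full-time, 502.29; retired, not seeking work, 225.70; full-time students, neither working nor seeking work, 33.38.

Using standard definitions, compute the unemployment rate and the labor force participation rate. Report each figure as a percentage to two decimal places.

Employed = 81.05 + 30.39 + 502.29 = 613.73 thousand (anyone who worked, including part-time for economic reasons, counts as employed).
Unemployed = 6.31 + 29.90 = 36.21 thousand (jobless and actively searching, or on temporary layoff).
Labor force = 613.73 + 36.21 = 649.94 thousand.
Not in labor force = 99.12 + 7.32 + 225.70 + 33.38 = 365.52 thousand (those not working and not actively searching are outside the labor force — including those who want a job but have given up searching).
Civilian working-age population = 649.94 + 365.52 = 1,015.46 thousand.
Unemployment rate = 36.21 / 649.94 = 5.57%.
Labor force participation rate = 649.94 / 1,015.46 = 64.00%.

Unemployment rate ≈ 5.57%; labor force participation rate ≈ 64.00%.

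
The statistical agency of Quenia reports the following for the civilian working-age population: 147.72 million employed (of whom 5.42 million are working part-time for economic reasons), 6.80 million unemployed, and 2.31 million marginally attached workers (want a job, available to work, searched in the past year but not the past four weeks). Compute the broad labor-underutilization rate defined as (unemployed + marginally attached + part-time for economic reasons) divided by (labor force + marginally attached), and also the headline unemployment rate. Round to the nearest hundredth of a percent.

Labor force = 147.72 + 6.80 = 154.52 million.
Numerator = 6.80 + 2.31 + 5.42 = 14.53 million.
Denominator = 154.52 + 2.31 = 156.83 million.
Broad rate = 14.53 / 156.83 = 9.26%.
Headline unemployment rate = 6.80 / 154.52 = 4.40%.

Broad underutilization rate ≈ 9.26%; headline unemployment rate ≈ 4.40%.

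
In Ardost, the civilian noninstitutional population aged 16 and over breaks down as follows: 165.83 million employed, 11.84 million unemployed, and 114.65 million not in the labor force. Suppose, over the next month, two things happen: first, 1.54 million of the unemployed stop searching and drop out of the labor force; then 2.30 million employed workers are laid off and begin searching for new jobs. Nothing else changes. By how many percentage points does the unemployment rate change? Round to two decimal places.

The unemployment rate changes by +0.49 percentage points.

Initially, labor force = 165.83 + 11.84 = 177.67 million, so u = 11.84/177.67 = 6.66%.
After the first change, unemployed and labor force both fall by 1.54 → E = 165.83, U = 10.30, labor force = 176.13 million.
After the second change, employed falls and unemployed rises by 2.30; labor force unchanged → E = 163.53, U = 12.60, labor force = 176.13 million.
New unemployment rate = 12.60 / 176.13 = 7.15%.
Change = 7.15% − 6.66% = +0.49 percentage points.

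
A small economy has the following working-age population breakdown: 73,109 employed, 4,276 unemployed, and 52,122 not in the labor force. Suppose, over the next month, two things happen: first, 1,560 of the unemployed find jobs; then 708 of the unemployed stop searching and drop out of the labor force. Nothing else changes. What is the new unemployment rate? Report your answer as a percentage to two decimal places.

Initially, labor force = 73,109 + 4,276 = 77,385, so u = 4,276/77,385 = 5.53%.
After the first change, unemployed falls and employed rises by 1,560; labor force unchanged → E = 74,669, U = 2,716, labor force = 77,385.
After the second change, unemployed and labor force both fall by 708 → E = 74,669, U = 2,008, labor force = 76,677.
New unemployment rate = 2,008 / 76,677 = 2.62%.

New unemployment rate ≈ 2.62%.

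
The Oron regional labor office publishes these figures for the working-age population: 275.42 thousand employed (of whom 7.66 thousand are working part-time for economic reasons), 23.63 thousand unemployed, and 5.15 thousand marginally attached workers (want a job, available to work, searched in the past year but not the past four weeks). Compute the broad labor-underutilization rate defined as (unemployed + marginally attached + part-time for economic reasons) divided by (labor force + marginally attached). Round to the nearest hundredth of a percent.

Broad underutilization rate ≈ 11.98%.

Labor force = 275.42 + 23.63 = 299.05 thousand.
Numerator = 23.63 + 5.15 + 7.66 = 36.44 thousand.
Denominator = 299.05 + 5.15 = 304.20 thousand.
Broad rate = 36.44 / 304.20 = 11.98%.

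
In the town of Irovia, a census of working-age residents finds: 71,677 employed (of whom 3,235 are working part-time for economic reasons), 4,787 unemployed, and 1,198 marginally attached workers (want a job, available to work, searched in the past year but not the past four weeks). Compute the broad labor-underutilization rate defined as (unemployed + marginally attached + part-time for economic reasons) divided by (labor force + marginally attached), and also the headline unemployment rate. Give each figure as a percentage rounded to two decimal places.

Labor force = 71,677 + 4,787 = 76,464.
Numerator = 4,787 + 1,198 + 3,235 = 9,220.
Denominator = 76,464 + 1,198 = 77,662.
Broad rate = 9,220 / 77,662 = 11.87%.
Headline unemployment rate = 4,787 / 76,464 = 6.26%.

Broad underutilization rate ≈ 11.87%; headline unemployment rate ≈ 6.26%.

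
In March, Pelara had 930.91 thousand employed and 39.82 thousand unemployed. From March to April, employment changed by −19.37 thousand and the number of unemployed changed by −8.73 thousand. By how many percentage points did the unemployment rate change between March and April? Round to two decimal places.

The unemployment rate changed by −0.80 percentage points.

March: labor force = 930.91 + 39.82 = 970.73; u = 39.82/970.73 = 4.10%.
April: labor force = 911.54 + 31.09 = 942.63; u = 31.09/942.63 = 3.30%.
Change = 3.30% − 4.10% = −0.80 pp.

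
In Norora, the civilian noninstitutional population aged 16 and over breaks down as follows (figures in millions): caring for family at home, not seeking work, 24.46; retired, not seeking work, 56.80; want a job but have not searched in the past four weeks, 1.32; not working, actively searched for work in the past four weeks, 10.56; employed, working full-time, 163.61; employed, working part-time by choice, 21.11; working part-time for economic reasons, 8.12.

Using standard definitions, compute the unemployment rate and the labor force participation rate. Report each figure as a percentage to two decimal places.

Employed = 163.61 + 21.11 + 8.12 = 192.84 million (anyone who worked, including part-time for economic reasons, counts as employed).
Unemployed = 10.56 million.
Labor force = 192.84 + 10.56 = 203.40 million.
Not in labor force = 24.46 + 56.80 + 1.32 = 82.58 million (those not working and not actively searching are outside the labor force — including those who want a job but have given up searching).
Civilian working-age population = 203.40 + 82.58 = 285.98 million.
Unemployment rate = 10.56 / 203.40 = 5.19%.
Labor force participation rate = 203.40 / 285.98 = 71.12%.

Unemployment rate ≈ 5.19%; labor force participation rate ≈ 71.12%.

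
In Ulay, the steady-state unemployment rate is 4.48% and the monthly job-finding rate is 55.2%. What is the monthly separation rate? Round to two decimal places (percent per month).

From u* = s/(s+f): s = u·f/(1−u).
s = 0.0448 × 55.2 / (1 − 0.0448) = 2.4730 / 0.9552 ≈ 2.59% per month.

Separation rate ≈ 2.59% per month.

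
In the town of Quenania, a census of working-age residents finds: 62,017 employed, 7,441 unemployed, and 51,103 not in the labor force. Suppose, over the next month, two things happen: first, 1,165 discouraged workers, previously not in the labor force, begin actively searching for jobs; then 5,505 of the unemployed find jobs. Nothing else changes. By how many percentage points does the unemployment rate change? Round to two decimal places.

The unemployment rate changes by −6.32 percentage points.

Initially, labor force = 62,017 + 7,441 = 69,458, so u = 7,441/69,458 = 10.71%.
After the first change, unemployed and labor force both rise by 1,165 → E = 62,017, U = 8,606, labor force = 70,623.
After the second change, unemployed falls and employed rises by 5,505; labor force unchanged → E = 67,522, U = 3,101, labor force = 70,623.
New unemployment rate = 3,101 / 70,623 = 4.39%.
Change = 4.39% − 10.71% = −6.32 percentage points.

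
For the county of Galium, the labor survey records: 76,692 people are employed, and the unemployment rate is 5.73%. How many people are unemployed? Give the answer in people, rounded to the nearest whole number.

About 4,662 are unemployed.

Let U be the number unemployed. The labor force is E + U, and U/(E+U) = 0.0573.
So U = 0.0573 × 76,692 / (1 − 0.0573) = 4394.45 / 0.9427 ≈ 4,662.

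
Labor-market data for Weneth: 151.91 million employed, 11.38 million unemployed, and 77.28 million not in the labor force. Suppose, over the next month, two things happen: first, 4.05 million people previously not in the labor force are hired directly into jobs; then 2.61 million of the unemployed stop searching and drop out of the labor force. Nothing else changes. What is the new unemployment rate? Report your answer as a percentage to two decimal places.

Initially, labor force = 151.91 + 11.38 = 163.29 million, so u = 11.38/163.29 = 6.97%.
After the first change, employed and labor force both rise by 4.05; unemployed unchanged → E = 155.96, U = 11.38, labor force = 167.34 million.
After the second change, unemployed and labor force both fall by 2.61 → E = 155.96, U = 8.77, labor force = 164.73 million.
New unemployment rate = 8.77 / 164.73 = 5.32%.

New unemployment rate ≈ 5.32%.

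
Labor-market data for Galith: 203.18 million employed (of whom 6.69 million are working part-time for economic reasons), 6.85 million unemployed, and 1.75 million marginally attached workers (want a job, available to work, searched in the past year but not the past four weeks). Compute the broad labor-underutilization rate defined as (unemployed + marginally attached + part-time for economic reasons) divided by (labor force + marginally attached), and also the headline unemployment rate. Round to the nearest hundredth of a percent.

Labor force = 203.18 + 6.85 = 210.03 million.
Numerator = 6.85 + 1.75 + 6.69 = 15.29 million.
Denominator = 210.03 + 1.75 = 211.78 million.
Broad rate = 15.29 / 211.78 = 7.22%.
Headline unemployment rate = 6.85 / 210.03 = 3.26%.

Broad underutilization rate ≈ 7.22%; headline unemployment rate ≈ 3.26%.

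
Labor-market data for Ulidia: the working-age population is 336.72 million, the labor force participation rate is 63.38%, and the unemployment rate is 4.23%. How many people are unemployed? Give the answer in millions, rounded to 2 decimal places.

Labor force = 0.6338 × 336.72 = 213.41 million.
Unemployed = 0.0423 × 213.41 ≈ 9.03 million.

About 9.03 million are unemployed.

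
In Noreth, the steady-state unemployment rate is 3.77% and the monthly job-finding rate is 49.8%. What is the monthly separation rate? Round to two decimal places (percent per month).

From u* = s/(s+f): s = u·f/(1−u).
s = 0.0377 × 49.8 / (1 − 0.0377) = 1.8775 / 0.9623 ≈ 1.95% per month.

Separation rate ≈ 1.95% per month.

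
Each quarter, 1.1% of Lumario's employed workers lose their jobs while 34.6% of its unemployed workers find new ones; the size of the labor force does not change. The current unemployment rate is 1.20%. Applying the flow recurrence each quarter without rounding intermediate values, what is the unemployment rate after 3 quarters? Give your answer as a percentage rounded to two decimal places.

Unemployment rate after three quarters ≈ 2.58%.

With a fixed labor force, u_{t+1} = u_t + s·(1−u_t) − f·u_t = u_t·(1−s−f) + s.
Here 1−s−f = 0.643 and s = 0.011.
u_1 = 0.012000 × 0.643 + 0.011 = 0.018716.
u_2 = 0.018716 × 0.643 + 0.011 = 0.023034.
u_3 = 0.023034 × 0.643 + 0.011 = 0.025811.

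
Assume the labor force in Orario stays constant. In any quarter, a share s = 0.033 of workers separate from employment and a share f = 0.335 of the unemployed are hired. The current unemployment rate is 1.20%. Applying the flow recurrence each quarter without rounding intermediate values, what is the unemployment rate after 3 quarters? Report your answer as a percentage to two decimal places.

With a fixed labor force, u_{t+1} = u_t + s·(1−u_t) − f·u_t = u_t·(1−s−f) + s.
Here 1−s−f = 0.632 and s = 0.033.
u_1 = 0.012000 × 0.632 + 0.033 = 0.040584.
u_2 = 0.040584 × 0.632 + 0.033 = 0.058649.
u_3 = 0.058649 × 0.632 + 0.033 = 0.070066.

Unemployment rate after three quarters ≈ 7.01%.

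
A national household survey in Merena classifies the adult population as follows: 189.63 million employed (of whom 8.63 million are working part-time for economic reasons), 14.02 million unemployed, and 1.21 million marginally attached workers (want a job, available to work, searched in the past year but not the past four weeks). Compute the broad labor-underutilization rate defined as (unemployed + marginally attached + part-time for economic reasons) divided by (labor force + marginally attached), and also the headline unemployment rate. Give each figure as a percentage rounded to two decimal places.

Broad underutilization rate ≈ 11.65%; headline unemployment rate ≈ 6.88%.

Labor force = 189.63 + 14.02 = 203.65 million.
Numerator = 14.02 + 1.21 + 8.63 = 23.86 million.
Denominator = 203.65 + 1.21 = 204.86 million.
Broad rate = 23.86 / 204.86 = 11.65%.
Headline unemployment rate = 14.02 / 203.65 = 6.88%.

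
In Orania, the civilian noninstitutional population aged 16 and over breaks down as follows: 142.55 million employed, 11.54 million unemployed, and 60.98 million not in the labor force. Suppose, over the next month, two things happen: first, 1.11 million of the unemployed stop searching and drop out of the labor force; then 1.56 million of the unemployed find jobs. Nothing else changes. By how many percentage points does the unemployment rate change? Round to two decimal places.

The unemployment rate changes by −1.69 percentage points.

Initially, labor force = 142.55 + 11.54 = 154.09 million, so u = 11.54/154.09 = 7.49%.
After the first change, unemployed and labor force both fall by 1.11 → E = 142.55, U = 10.43, labor force = 152.98 million.
After the second change, unemployed falls and employed rises by 1.56; labor force unchanged → E = 144.11, U = 8.87, labor force = 152.98 million.
New unemployment rate = 8.87 / 152.98 = 5.80%.
Change = 5.80% − 7.49% = −1.69 percentage points.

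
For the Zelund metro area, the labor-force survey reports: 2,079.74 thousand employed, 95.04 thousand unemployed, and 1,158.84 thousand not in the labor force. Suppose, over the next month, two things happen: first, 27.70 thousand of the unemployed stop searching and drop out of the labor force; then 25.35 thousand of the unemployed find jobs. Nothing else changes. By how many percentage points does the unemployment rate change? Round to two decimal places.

The unemployment rate changes by −2.41 percentage points.

Initially, labor force = 2,079.74 + 95.04 = 2,174.78 thousand, so u = 95.04/2,174.78 = 4.37%.
After the first change, unemployed and labor force both fall by 27.70 → E = 2,079.74, U = 67.34, labor force = 2,147.08 thousand.
After the second change, unemployed falls and employed rises by 25.35; labor force unchanged → E = 2,105.09, U = 41.99, labor force = 2,147.08 thousand.
New unemployment rate = 41.99 / 2,147.08 = 1.96%.
Change = 1.96% − 4.37% = −2.41 percentage points.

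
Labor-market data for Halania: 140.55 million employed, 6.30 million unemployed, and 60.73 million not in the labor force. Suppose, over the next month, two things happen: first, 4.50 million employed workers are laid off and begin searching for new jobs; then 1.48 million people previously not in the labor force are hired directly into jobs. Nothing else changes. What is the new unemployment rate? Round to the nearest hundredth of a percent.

New unemployment rate ≈ 7.28%.

Initially, labor force = 140.55 + 6.30 = 146.85 million, so u = 6.30/146.85 = 4.29%.
After the first change, employed falls and unemployed rises by 4.50; labor force unchanged → E = 136.05, U = 10.80, labor force = 146.85 million.
After the second change, employed and labor force both rise by 1.48; unemployed unchanged → E = 137.53, U = 10.80, labor force = 148.33 million.
New unemployment rate = 10.80 / 148.33 = 7.28%.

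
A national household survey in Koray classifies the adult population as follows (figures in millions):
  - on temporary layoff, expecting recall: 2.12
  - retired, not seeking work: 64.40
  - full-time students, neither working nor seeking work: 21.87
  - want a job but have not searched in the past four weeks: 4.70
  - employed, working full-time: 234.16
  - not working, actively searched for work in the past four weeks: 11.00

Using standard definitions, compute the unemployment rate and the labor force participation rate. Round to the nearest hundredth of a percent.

Employed = 234.16 million.
Unemployed = 2.12 + 11.00 = 13.12 million (jobless and actively searching, or on temporary layoff).
Labor force = 234.16 + 13.12 = 247.28 million.
Not in labor force = 64.40 + 21.87 + 4.70 = 90.97 million (those not working and not actively searching are outside the labor force — including those who want a job but have given up searching).
Civilian working-age population = 247.28 + 90.97 = 338.25 million.
Unemployment rate = 13.12 / 247.28 = 5.31%.
Labor force participation rate = 247.28 / 338.25 = 73.11%.

Unemployment rate ≈ 5.31%; labor force participation rate ≈ 73.11%.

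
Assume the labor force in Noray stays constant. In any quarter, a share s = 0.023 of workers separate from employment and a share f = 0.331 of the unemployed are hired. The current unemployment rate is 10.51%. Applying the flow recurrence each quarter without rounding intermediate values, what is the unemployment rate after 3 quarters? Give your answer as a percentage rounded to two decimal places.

Unemployment rate after three quarters ≈ 7.58%.

With a fixed labor force, u_{t+1} = u_t + s·(1−u_t) − f·u_t = u_t·(1−s−f) + s.
Here 1−s−f = 0.646 and s = 0.023.
u_1 = 0.105100 × 0.646 + 0.023 = 0.090895.
u_2 = 0.090895 × 0.646 + 0.023 = 0.081718.
u_3 = 0.081718 × 0.646 + 0.023 = 0.075790.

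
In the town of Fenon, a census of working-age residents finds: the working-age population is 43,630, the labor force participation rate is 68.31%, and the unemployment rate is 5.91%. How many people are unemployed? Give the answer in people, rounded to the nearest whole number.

About 1,761 are unemployed.

Labor force = 0.6831 × 43,630 = 29,804.
Unemployed = 0.0591 × 29,804 ≈ 1,761.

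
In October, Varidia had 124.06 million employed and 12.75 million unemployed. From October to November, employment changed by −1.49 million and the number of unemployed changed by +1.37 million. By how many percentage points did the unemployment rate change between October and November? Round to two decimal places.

The unemployment rate changed by +1.01 percentage points.

October: labor force = 124.06 + 12.75 = 136.81; u = 12.75/136.81 = 9.32%.
November: labor force = 122.57 + 14.12 = 136.69; u = 14.12/136.69 = 10.33%.
Change = 10.33% − 9.32% = +1.01 pp.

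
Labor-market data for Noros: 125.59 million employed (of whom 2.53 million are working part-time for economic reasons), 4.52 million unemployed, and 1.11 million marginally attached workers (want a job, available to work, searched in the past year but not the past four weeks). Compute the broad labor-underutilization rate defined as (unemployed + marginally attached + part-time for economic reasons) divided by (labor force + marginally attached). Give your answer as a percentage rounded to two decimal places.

Broad underutilization rate ≈ 6.22%.

Labor force = 125.59 + 4.52 = 130.11 million.
Numerator = 4.52 + 1.11 + 2.53 = 8.16 million.
Denominator = 130.11 + 1.11 = 131.22 million.
Broad rate = 8.16 / 131.22 = 6.22%.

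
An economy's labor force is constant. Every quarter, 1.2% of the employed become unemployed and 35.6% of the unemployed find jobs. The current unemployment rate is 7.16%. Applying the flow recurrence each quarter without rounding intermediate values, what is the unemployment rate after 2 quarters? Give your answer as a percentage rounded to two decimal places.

Unemployment rate after two quarters ≈ 4.82%.

With a fixed labor force, u_{t+1} = u_t + s·(1−u_t) − f·u_t = u_t·(1−s−f) + s.
Here 1−s−f = 0.632 and s = 0.012.
u_1 = 0.071600 × 0.632 + 0.012 = 0.057251.
u_2 = 0.057251 × 0.632 + 0.012 = 0.048183.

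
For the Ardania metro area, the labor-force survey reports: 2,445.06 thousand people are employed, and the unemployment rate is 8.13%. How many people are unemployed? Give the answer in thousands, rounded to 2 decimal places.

About 216.37 thousand are unemployed.

Let U be the number unemployed. The labor force is E + U, and U/(E+U) = 0.0813.
So U = 0.0813 × 2,445.06 / (1 − 0.0813) = 198.7834 / 0.9187 ≈ 216.37 thousand.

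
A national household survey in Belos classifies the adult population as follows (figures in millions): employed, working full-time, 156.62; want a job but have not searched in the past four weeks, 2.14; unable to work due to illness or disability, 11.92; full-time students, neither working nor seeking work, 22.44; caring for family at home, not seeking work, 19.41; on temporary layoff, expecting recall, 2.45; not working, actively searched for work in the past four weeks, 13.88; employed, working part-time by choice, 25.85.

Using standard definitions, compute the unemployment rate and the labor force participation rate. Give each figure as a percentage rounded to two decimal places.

Employed = 156.62 + 25.85 = 182.47 million.
Unemployed = 2.45 + 13.88 = 16.33 million (jobless and actively searching, or on temporary layoff).
Labor force = 182.47 + 16.33 = 198.80 million.
Not in labor force = 2.14 + 11.92 + 22.44 + 19.41 = 55.91 million (those not working and not actively searching are outside the labor force — including those who want a job but have given up searching).
Civilian working-age population = 198.80 + 55.91 = 254.71 million.
Unemployment rate = 16.33 / 198.80 = 8.21%.
Labor force participation rate = 198.80 / 254.71 = 78.05%.

Unemployment rate ≈ 8.21%; labor force participation rate ≈ 78.05%.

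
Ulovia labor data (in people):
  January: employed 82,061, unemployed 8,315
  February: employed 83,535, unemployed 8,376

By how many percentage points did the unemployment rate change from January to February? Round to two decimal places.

The unemployment rate changed by −0.09 percentage points.

January: labor force = 82,061 + 8,315 = 90,376; u = 8,315/90,376 = 9.20%.
February: labor force = 83,535 + 8,376 = 91,911; u = 8,376/91,911 = 9.11%.
Change = 9.11% − 9.20% = −0.09 pp.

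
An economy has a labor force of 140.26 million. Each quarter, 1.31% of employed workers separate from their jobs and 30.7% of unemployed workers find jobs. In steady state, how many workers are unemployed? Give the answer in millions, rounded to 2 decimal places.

About 5.74 million are unemployed in steady state.

Steady-state unemployment rate u* = s/(s+f) = 1.31/(1.31+30.7) = 0.040925.
Unemployed = u* × labor force = 0.040925 × 140.26 ≈ 5.74 million.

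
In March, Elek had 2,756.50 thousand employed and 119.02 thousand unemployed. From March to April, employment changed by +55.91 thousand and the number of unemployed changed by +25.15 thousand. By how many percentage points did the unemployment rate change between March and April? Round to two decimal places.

The unemployment rate changed by +0.74 percentage points.

March: labor force = 2,756.50 + 119.02 = 2,875.52; u = 119.02/2,875.52 = 4.14%.
April: labor force = 2,812.41 + 144.17 = 2,956.58; u = 144.17/2,956.58 = 4.88%.
Change = 4.88% − 4.14% = +0.74 pp.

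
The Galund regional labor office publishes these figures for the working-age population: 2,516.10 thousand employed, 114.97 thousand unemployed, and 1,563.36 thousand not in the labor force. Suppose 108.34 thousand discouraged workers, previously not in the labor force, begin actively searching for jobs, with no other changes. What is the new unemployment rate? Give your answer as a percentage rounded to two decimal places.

New unemployment rate ≈ 8.15%.

Initially, labor force = 2,516.10 + 114.97 = 2,631.07 thousand, so u = 114.97/2,631.07 = 4.37%.
After the change, unemployed and labor force both rise by 108.34 → E = 2,516.10, U = 223.31, labor force = 2,739.41 thousand.
New unemployment rate = 223.31 / 2,739.41 = 8.15%.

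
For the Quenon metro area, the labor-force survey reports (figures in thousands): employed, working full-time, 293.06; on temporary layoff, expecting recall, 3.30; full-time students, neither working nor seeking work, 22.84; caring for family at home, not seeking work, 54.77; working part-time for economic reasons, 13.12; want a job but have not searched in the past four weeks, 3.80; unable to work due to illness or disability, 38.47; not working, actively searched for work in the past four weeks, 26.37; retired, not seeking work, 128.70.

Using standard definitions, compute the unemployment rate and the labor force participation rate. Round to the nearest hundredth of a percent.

Unemployment rate ≈ 8.83%; labor force participation rate ≈ 57.47%.

Employed = 293.06 + 13.12 = 306.18 thousand (anyone who worked, including part-time for economic reasons, counts as employed).
Unemployed = 3.30 + 26.37 = 29.67 thousand (jobless and actively searching, or on temporary layoff).
Labor force = 306.18 + 29.67 = 335.85 thousand.
Not in labor force = 22.84 + 54.77 + 3.80 + 38.47 + 128.70 = 248.58 thousand (those not working and not actively searching are outside the labor force — including those who want a job but have given up searching).
Civilian working-age population = 335.85 + 248.58 = 584.43 thousand.
Unemployment rate = 29.67 / 335.85 = 8.83%.
Labor force participation rate = 335.85 / 584.43 = 57.47%.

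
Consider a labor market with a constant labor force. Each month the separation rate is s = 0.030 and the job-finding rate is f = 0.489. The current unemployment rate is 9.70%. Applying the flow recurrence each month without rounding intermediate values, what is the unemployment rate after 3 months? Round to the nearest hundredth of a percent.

Unemployment rate after three months ≈ 6.22%.

With a fixed labor force, u_{t+1} = u_t + s·(1−u_t) − f·u_t = u_t·(1−s−f) + s.
Here 1−s−f = 0.481 and s = 0.030.
u_1 = 0.097000 × 0.481 + 0.030 = 0.076657.
u_2 = 0.076657 × 0.481 + 0.030 = 0.066872.
u_3 = 0.066872 × 0.481 + 0.030 = 0.062165.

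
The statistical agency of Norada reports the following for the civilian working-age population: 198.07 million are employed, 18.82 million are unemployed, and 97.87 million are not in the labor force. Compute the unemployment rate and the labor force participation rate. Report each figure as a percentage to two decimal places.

Unemployment rate ≈ 8.68%; labor force participation rate ≈ 68.91%.

Labor force = employed + unemployed = 198.07 + 18.82 = 216.89 million.
Working-age population = 216.89 + 97.87 = 314.76 million.
Unemployment rate = 18.82 / 216.89 = 8.68%.
Labor force participation rate = 216.89 / 314.76 = 68.91%.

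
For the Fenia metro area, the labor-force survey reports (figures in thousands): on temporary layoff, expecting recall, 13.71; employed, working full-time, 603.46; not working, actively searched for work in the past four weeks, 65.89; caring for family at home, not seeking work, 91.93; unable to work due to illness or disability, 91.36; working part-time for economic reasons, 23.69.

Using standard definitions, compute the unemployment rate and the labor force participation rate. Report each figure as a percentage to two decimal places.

Unemployment rate ≈ 11.26%; labor force participation rate ≈ 79.41%.

Employed = 603.46 + 23.69 = 627.15 thousand (anyone who worked, including part-time for economic reasons, counts as employed).
Unemployed = 13.71 + 65.89 = 79.60 thousand (jobless and actively searching, or on temporary layoff).
Labor force = 627.15 + 79.60 = 706.75 thousand.
Not in labor force = 91.93 + 91.36 = 183.29 thousand (those not working and not actively searching are outside the labor force).
Civilian working-age population = 706.75 + 183.29 = 890.04 thousand.
Unemployment rate = 79.60 / 706.75 = 11.26%.
Labor force participation rate = 706.75 / 890.04 = 79.41%.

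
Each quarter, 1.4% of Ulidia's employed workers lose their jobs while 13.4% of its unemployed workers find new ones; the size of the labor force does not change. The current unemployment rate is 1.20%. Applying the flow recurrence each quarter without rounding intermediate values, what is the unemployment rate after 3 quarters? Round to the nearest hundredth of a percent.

With a fixed labor force, u_{t+1} = u_t + s·(1−u_t) − f·u_t = u_t·(1−s−f) + s.
Here 1−s−f = 0.852 and s = 0.014.
u_1 = 0.012000 × 0.852 + 0.014 = 0.024224.
u_2 = 0.024224 × 0.852 + 0.014 = 0.034639.
u_3 = 0.034639 × 0.852 + 0.014 = 0.043512.

Unemployment rate after three quarters ≈ 4.35%.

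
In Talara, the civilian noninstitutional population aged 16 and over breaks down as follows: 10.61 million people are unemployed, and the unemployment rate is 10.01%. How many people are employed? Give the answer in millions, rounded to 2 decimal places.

About 95.38 million are employed.

Labor force = U / u = 10.61 / 0.1001 ≈ 105.99 million.
Employed = labor force − unemployed = 105.99 − 10.61 = 95.38 million.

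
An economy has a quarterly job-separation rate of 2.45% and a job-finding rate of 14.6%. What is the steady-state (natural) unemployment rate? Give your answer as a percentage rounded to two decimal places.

At steady state the flows balance: s·E = f·U, so U/(E+U) = s/(s+f).
u* = 2.45 / (2.45 + 14.6) = 2.45 / 17.05 = 14.37%.

Steady-state unemployment rate ≈ 14.37%.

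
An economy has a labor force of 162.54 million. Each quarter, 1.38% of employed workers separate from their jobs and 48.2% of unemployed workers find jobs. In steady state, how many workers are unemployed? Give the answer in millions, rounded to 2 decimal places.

Steady-state unemployment rate u* = s/(s+f) = 1.38/(1.38+48.2) = 0.027834.
Unemployed = u* × labor force = 0.027834 × 162.54 ≈ 4.52 million.

About 4.52 million are unemployed in steady state.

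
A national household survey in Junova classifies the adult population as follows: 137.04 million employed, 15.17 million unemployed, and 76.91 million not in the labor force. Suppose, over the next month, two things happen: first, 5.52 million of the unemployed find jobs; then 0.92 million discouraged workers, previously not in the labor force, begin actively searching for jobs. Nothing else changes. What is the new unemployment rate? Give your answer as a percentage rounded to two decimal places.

Initially, labor force = 137.04 + 15.17 = 152.21 million, so u = 15.17/152.21 = 9.97%.
After the first change, unemployed falls and employed rises by 5.52; labor force unchanged → E = 142.56, U = 9.65, labor force = 152.21 million.
After the second change, unemployed and labor force both rise by 0.92 → E = 142.56, U = 10.57, labor force = 153.13 million.
New unemployment rate = 10.57 / 153.13 = 6.90%.

New unemployment rate ≈ 6.90%.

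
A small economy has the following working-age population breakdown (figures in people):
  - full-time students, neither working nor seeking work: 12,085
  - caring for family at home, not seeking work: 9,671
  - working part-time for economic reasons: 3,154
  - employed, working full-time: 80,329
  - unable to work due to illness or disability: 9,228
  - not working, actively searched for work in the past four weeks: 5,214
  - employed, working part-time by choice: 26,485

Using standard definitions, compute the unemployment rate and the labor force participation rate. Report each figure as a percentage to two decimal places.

Unemployment rate ≈ 4.53%; labor force participation rate ≈ 78.80%.

Employed = 3,154 + 80,329 + 26,485 = 109,968 (anyone who worked, including part-time for economic reasons, counts as employed).
Unemployed = 5,214.
Labor force = 109,968 + 5,214 = 115,182.
Not in labor force = 12,085 + 9,671 + 9,228 = 30,984 (those not working and not actively searching are outside the labor force).
Civilian working-age population = 115,182 + 30,984 = 146,166.
Unemployment rate = 5,214 / 115,182 = 4.53%.
Labor force participation rate = 115,182 / 146,166 = 78.80%.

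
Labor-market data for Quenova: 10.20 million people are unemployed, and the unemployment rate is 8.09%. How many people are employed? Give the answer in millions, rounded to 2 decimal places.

About 115.88 million are employed.

Labor force = U / u = 10.20 / 0.0809 ≈ 126.08 million.
Employed = labor force − unemployed = 126.08 − 10.20 = 115.88 million.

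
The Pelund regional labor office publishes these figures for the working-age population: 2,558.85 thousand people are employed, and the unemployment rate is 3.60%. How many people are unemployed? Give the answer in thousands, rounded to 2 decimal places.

Let U be the number unemployed. The labor force is E + U, and U/(E+U) = 0.0360.
So U = 0.0360 × 2,558.85 / (1 − 0.0360) = 92.1186 / 0.9640 ≈ 95.56 thousand.

About 95.56 thousand are unemployed.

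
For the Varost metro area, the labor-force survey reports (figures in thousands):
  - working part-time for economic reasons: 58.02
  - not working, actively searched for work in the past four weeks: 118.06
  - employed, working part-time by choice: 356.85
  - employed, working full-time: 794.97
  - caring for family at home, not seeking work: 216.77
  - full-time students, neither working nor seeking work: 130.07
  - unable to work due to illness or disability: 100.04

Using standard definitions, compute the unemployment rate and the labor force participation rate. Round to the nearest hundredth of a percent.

Unemployment rate ≈ 8.89%; labor force participation rate ≈ 74.82%.

Employed = 58.02 + 356.85 + 794.97 = 1,209.84 thousand (anyone who worked, including part-time for economic reasons, counts as employed).
Unemployed = 118.06 thousand.
Labor force = 1,209.84 + 118.06 = 1,327.90 thousand.
Not in labor force = 216.77 + 130.07 + 100.04 = 446.88 thousand (those not working and not actively searching are outside the labor force).
Civilian working-age population = 1,327.90 + 446.88 = 1,774.78 thousand.
Unemployment rate = 118.06 / 1,327.90 = 8.89%.
Labor force participation rate = 1,327.90 / 1,774.78 = 74.82%.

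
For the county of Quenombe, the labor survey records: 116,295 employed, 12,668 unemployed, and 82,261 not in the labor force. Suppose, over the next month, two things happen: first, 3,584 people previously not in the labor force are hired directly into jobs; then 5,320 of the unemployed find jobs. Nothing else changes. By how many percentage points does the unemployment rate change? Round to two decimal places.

The unemployment rate changes by −4.28 percentage points.

Initially, labor force = 116,295 + 12,668 = 128,963, so u = 12,668/128,963 = 9.82%.
After the first change, employed and labor force both rise by 3,584; unemployed unchanged → E = 119,879, U = 12,668, labor force = 132,547.
After the second change, unemployed falls and employed rises by 5,320; labor force unchanged → E = 125,199, U = 7,348, labor force = 132,547.
New unemployment rate = 7,348 / 132,547 = 5.54%.
Change = 5.54% − 9.82% = −4.28 percentage points.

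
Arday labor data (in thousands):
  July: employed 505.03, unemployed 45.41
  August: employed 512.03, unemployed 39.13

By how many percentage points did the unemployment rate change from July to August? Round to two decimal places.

The unemployment rate changed by −1.15 percentage points.

July: labor force = 505.03 + 45.41 = 550.44; u = 45.41/550.44 = 8.25%.
August: labor force = 512.03 + 39.13 = 551.16; u = 39.13/551.16 = 7.10%.
Change = 7.10% − 8.25% = −1.15 pp.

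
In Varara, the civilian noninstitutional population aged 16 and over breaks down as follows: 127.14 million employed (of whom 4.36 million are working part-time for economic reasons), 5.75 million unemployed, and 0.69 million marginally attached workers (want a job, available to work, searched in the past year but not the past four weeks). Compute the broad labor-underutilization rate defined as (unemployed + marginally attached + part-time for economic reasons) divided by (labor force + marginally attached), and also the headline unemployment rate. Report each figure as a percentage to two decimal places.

Broad underutilization rate ≈ 8.09%; headline unemployment rate ≈ 4.33%.

Labor force = 127.14 + 5.75 = 132.89 million.
Numerator = 5.75 + 0.69 + 4.36 = 10.80 million.
Denominator = 132.89 + 0.69 = 133.58 million.
Broad rate = 10.80 / 133.58 = 8.09%.
Headline unemployment rate = 5.75 / 132.89 = 4.33%.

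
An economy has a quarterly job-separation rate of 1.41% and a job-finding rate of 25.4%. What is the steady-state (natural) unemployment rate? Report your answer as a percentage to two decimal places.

At steady state the flows balance: s·E = f·U, so U/(E+U) = s/(s+f).
u* = 1.41 / (1.41 + 25.4) = 1.41 / 26.81 = 5.26%.

Steady-state unemployment rate ≈ 5.26%.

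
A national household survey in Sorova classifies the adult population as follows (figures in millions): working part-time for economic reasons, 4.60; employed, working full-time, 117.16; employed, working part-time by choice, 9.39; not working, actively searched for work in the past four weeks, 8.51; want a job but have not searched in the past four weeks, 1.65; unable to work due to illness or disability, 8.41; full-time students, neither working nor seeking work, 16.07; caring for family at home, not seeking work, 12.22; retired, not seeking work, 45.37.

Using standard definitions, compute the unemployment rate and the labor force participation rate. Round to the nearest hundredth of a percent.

Unemployment rate ≈ 6.09%; labor force participation rate ≈ 62.52%.

Employed = 4.60 + 117.16 + 9.39 = 131.15 million (anyone who worked, including part-time for economic reasons, counts as employed).
Unemployed = 8.51 million.
Labor force = 131.15 + 8.51 = 139.66 million.
Not in labor force = 1.65 + 8.41 + 16.07 + 12.22 + 45.37 = 83.72 million (those not working and not actively searching are outside the labor force — including those who want a job but have given up searching).
Civilian working-age population = 139.66 + 83.72 = 223.38 million.
Unemployment rate = 8.51 / 139.66 = 6.09%.
Labor force participation rate = 139.66 / 223.38 = 62.52%.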